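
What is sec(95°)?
sec(95°) = -11.47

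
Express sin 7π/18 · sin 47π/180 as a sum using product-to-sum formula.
sin 7π/18 sin 47π/180 = (1/2)[cos(7π/18-47π/180) - cos(7π/18+47π/180)]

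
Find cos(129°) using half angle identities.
cos(129°) = -√((1 + cos 258°)/2) = -0.6293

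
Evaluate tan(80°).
tan(80°) = 5.671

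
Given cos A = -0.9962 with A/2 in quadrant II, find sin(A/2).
sin(A/2) = ±√((1 - cos A)/2); positive since A/2 ∈ QII, so sin(A/2) = 0.999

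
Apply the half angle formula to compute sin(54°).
sin(54°) = √((1 - cos 108°)/2) = 0.809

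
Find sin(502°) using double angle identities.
sin(502°) = 2 sin 251° cos 251° = 0.6157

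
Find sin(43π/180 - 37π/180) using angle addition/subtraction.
sin(43π/180 - 37π/180) = sin 43π/180 cos 37π/180 - cos 43π/180 sin 37π/180 = 0.1045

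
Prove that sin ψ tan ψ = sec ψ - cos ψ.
RHS = 1/cos ψ - cos ψ = (1 - cos²ψ)/cos ψ = sin²ψ/cos ψ = sin ψ · (sin ψ/cos ψ) = sin ψ tan ψ = LHS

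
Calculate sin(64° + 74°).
sin(64° + 74°) = sin 64° cos 74° + cos 64° sin 74° = 0.6691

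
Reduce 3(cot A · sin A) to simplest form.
3(cot A · sin A) = 3(cos A) (using Quotient identity)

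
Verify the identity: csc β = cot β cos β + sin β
RHS = cos²β/sin β + sin β = (cos²β + sin²β)/sin β = 1/sin β = csc β = LHS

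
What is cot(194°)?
cot(194°) = 4.011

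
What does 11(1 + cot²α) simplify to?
11(1 + cot²α) = 11(csc²α) (using Pythagorean identity)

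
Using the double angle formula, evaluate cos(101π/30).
cos(101π/30) = 2cos²101π/60 - 1 = -0.4067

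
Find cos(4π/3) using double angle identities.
cos(4π/3) = cos²2π/3 - sin²2π/3 = -1/2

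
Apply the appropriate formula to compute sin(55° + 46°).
sin(55° + 46°) = sin 55° cos 46° + cos 55° sin 46° = 0.9816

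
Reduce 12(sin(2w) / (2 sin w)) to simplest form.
12(sin(2w) / (2 sin w)) = 12(cos w) (using Double angle)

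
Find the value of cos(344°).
cos(344°) = 0.9613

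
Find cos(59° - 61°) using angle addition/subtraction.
cos(59° - 61°) = cos 59° cos 61° + sin 59° sin 61° = 0.9994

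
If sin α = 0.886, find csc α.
csc α = 1/sin α = 1.129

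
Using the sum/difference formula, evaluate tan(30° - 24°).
tan(30° - 24°) = (tan 30° - tan 24°)/(1 + tan 30° tan 24°) = 0.1051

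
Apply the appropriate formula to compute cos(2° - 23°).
cos(2° - 23°) = cos 2° cos 23° + sin 2° sin 23° = 0.9336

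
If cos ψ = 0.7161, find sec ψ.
sec ψ = 1/cos ψ = 1.396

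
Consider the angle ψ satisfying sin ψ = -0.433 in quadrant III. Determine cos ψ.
cos ψ = ±√(1 - sin²ψ) = -0.9014 (negative in QIII)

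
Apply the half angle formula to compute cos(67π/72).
cos(67π/72) = -√((1 + cos 67π/36)/2) = -0.9763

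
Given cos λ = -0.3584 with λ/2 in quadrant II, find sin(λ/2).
sin(λ/2) = ±√((1 - cos λ)/2); positive since λ/2 ∈ QII, so sin(λ/2) = 0.8241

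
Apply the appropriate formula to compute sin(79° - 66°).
sin(79° - 66°) = sin 79° cos 66° - cos 79° sin 66° = 0.225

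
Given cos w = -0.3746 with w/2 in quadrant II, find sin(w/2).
sin(w/2) = ±√((1 - cos w)/2); positive since w/2 ∈ QII, so sin(w/2) = 0.829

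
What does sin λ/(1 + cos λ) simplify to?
sin λ/(1 + cos λ) = tan(λ/2) (using Half angle)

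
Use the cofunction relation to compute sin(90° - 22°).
sin(90° - 22°) = cos(22°) = 0.9272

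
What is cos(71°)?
cos(71°) = 0.3256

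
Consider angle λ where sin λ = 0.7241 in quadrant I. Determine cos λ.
cos λ = √(1 - sin²λ) = 0.6897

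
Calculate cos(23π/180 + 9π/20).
cos(23π/180 + 9π/20) = cos 23π/180 cos 9π/20 - sin 23π/180 sin 9π/20 = -0.2419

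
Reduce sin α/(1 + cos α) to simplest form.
sin α/(1 + cos α) = tan(α/2) (using Half angle)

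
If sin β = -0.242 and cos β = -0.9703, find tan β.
tan β = sin β / cos β = 0.2494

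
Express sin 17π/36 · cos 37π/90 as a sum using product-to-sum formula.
sin 17π/36 cos 37π/90 = (1/2)[sin(17π/36+37π/90) + sin(17π/36-37π/90)]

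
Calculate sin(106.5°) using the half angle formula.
sin(106.5°) = √((1 - cos 213°)/2) = 0.9588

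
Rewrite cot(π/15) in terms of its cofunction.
cot(π/15) = tan(π/2 - π/15) = tan(13π/30)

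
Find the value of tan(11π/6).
tan(11π/6) = -√3/3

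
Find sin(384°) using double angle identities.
sin(384°) = 2 sin 192° cos 192° = 0.4067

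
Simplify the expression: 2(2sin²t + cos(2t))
2(2sin²t + cos(2t)) = 2 (using Double angle)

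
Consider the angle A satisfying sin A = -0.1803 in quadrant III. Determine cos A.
cos A = ±√(1 - sin²A) = -0.9836 (negative in QIII)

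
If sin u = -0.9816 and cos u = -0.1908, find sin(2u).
sin(2u) = 2 sin u cos u = 0.3746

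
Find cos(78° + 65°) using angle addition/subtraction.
cos(78° + 65°) = cos 78° cos 65° - sin 78° sin 65° = -0.7986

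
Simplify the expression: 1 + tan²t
1 + tan²t = sec²t (using Pythagorean identity)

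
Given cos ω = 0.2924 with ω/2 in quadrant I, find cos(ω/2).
cos(ω/2) = ±√((1 + cos ω)/2); positive since ω/2 ∈ QI, so cos(ω/2) = 0.8039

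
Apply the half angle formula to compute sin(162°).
sin(162°) = √((1 - cos 324°)/2) = 0.309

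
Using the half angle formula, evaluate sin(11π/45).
sin(11π/45) = √((1 - cos 22π/45)/2) = 0.6947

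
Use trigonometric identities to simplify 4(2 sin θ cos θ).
4(2 sin θ cos θ) = 4(sin(2θ)) (using Double angle)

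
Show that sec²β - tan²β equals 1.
LHS = 1/cos²β - sin²β/cos²β = (1 - sin²β)/cos²β = cos²β/cos²β = 1 = RHS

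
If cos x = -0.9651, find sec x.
sec x = 1/cos x = -1.036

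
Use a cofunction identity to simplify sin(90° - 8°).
sin(90° - 8°) = cos(8°)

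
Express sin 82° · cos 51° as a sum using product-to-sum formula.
sin 82° cos 51° = (1/2)[sin(82°+51°) + sin(82°-51°)]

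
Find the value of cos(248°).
cos(248°) = -0.3746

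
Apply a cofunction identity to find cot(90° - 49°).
cot(90° - 49°) = tan(49°) = 1.15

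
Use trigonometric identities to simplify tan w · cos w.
tan w · cos w = sin w (using Quotient identity)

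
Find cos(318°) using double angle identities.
cos(318°) = cos²159° - sin²159° = 0.7431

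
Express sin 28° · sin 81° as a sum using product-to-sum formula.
sin 28° sin 81° = (1/2)[cos(28°-81°) - cos(28°+81°)]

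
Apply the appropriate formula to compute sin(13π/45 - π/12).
sin(13π/45 - π/12) = sin 13π/45 cos π/12 - cos 13π/45 sin π/12 = 0.6018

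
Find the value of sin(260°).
sin(260°) = -0.9848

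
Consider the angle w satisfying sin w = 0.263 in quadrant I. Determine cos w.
cos w = √(1 - sin²w) = 0.9648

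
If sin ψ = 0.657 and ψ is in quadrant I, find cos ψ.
cos ψ = 0.7539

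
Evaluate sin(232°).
sin(232°) = -0.788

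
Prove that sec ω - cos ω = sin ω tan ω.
LHS = 1/cos ω - cos ω = (1 - cos²ω)/cos ω = sin²ω/cos ω = sin ω · (sin ω/cos ω) = sin ω tan ω = RHS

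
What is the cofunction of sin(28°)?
sin(28°) = cos(90° - 28°) = cos(62°)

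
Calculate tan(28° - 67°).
tan(28° - 67°) = (tan 28° - tan 67°)/(1 + tan 28° tan 67°) = -0.8098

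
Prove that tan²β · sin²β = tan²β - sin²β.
RHS = sin²β/cos²β - sin²β = sin²β(1/cos²β - 1) = sin²β · (1 - cos²β)/cos²β = sin²β · sin²β/cos²β = sin²β · tan²β = LHS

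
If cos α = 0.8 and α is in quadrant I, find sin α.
sin α = 0.6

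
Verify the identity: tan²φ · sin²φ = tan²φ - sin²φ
RHS = sin²φ/cos²φ - sin²φ = sin²φ(1/cos²φ - 1) = sin²φ · (1 - cos²φ)/cos²φ = sin²φ · sin²φ/cos²φ = sin²φ · tan²φ = LHS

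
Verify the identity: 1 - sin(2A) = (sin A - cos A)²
RHS = sin²A - 2 sin A cos A + cos²A = (sin²A + cos²A) - 2 sin A cos A = 1 - sin(2A) = LHS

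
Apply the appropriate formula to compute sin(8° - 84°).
sin(8° - 84°) = sin 8° cos 84° - cos 8° sin 84° = -0.9703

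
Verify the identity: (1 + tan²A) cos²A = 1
LHS = sec²A · cos²A = (1/cos²A) · cos²A = 1 = RHS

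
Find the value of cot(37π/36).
cot(37π/36) = 11.43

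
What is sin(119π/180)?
sin(119π/180) = 0.8746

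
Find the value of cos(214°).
cos(214°) = -0.829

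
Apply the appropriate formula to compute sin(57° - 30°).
sin(57° - 30°) = sin 57° cos 30° - cos 57° sin 30° = 0.454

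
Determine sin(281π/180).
sin(281π/180) = -0.9816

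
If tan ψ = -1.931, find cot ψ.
cot ψ = 1/tan ψ = -0.5179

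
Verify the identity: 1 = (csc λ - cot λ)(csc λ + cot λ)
RHS = csc²λ - cot²λ = (1 + cot²λ) - cot²λ = 1 = LHS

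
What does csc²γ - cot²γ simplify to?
csc²γ - cot²γ = 1 (using Pythagorean identity)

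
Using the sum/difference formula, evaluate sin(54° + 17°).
sin(54° + 17°) = sin 54° cos 17° + cos 54° sin 17° = 0.9455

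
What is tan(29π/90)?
tan(29π/90) = 1.6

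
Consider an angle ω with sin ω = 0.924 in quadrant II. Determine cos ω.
cos ω = ±√(1 - sin²ω) = -0.3824 (negative in QII)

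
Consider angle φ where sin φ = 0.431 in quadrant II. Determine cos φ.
cos φ = ±√(1 - sin²φ) = -0.9024 (negative in QII)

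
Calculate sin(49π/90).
sin(49π/90) = 0.9903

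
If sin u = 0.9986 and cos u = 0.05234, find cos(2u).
cos(2u) = cos²u - sin²u = -0.9945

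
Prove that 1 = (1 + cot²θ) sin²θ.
RHS = csc²θ · sin²θ = (1/sin²θ) · sin²θ = 1 = LHS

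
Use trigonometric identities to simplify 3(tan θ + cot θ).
3(tan θ + cot θ) = 3(sec θ csc θ) (using Quotient identities)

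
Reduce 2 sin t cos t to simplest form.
2 sin t cos t = sin(2t) (using Double angle)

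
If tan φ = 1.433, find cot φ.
cot φ = 1/tan φ = 0.6978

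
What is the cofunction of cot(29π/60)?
cot(29π/60) = tan(π/2 - 29π/60) = tan(π/60)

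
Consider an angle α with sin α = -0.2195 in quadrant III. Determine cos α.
cos α = ±√(1 - sin²α) = -0.9756 (negative in QIII)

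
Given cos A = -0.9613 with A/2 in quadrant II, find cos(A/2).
cos(A/2) = ±√((1 + cos A)/2); negative since A/2 ∈ QII, so cos(A/2) = -0.1391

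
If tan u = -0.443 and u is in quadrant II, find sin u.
sin u = 0.405 (using tan²u + 1 = sec²u)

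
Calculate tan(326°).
tan(326°) = -0.6745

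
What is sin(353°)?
sin(353°) = -0.1219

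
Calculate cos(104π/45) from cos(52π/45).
cos(104π/45) = cos²52π/45 - sin²52π/45 = 0.5592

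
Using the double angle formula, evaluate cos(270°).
cos(270°) = cos²135° - sin²135° = 0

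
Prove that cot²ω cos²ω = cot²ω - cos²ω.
RHS = cos²ω/sin²ω - cos²ω = cos²ω(1/sin²ω - 1) = cos²ω · (1 - sin²ω)/sin²ω = cos²ω · cos²ω/sin²ω = cos²ω · cot²ω = LHS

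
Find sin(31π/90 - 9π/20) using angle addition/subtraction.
sin(31π/90 - 9π/20) = sin 31π/90 cos 9π/20 - cos 31π/90 sin 9π/20 = -0.3256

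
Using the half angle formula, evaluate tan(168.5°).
tan(168.5°) = sin 337° / (1 + cos 337°) = -0.2035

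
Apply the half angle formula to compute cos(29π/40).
cos(29π/40) = -√((1 + cos 29π/20)/2) = -0.6494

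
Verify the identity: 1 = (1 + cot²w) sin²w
RHS = csc²w · sin²w = (1/sin²w) · sin²w = 1 = LHS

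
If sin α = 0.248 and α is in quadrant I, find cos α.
cos α = 0.9688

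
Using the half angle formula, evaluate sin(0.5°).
sin(0.5°) = √((1 - cos 1°)/2) = 0.008727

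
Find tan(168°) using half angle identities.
tan(168°) = sin 336° / (1 + cos 336°) = -0.2126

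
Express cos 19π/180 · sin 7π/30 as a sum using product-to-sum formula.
cos 19π/180 sin 7π/30 = (1/2)[sin(19π/180+7π/30) - sin(19π/180-7π/30)]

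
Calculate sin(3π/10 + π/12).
sin(3π/10 + π/12) = sin 3π/10 cos π/12 + cos 3π/10 sin π/12 = 0.9336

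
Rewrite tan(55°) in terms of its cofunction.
tan(55°) = cot(90° - 55°) = cot(35°)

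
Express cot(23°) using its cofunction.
cot(23°) = tan(90° - 23°) = tan(67°)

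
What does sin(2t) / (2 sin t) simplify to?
sin(2t) / (2 sin t) = cos t (using Double angle)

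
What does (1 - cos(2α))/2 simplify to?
(1 - cos(2α))/2 = sin²α (using Power reduction)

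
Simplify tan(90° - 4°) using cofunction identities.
tan(90° - 4°) = cot(4°)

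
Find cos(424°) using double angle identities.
cos(424°) = cos²212° - sin²212° = 0.4384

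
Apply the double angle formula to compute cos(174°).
cos(174°) = cos²87° - sin²87° = -0.9945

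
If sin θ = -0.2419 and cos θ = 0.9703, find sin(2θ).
sin(2θ) = 2 sin θ cos θ = -0.4694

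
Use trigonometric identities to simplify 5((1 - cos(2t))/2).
5((1 - cos(2t))/2) = 5(sin²t) (using Power reduction)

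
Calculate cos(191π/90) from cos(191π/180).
cos(191π/90) = 1 - 2sin²191π/180 = 0.9272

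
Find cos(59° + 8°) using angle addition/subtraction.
cos(59° + 8°) = cos 59° cos 8° - sin 59° sin 8° = 0.3907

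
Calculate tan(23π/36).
tan(23π/36) = -2.145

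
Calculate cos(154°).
cos(154°) = -0.8988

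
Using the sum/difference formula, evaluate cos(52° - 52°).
cos(52° - 52°) = cos 52° cos 52° + sin 52° sin 52° = 1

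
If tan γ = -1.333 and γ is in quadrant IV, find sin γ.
sin γ = -0.7999 (using tan²γ + 1 = sec²γ)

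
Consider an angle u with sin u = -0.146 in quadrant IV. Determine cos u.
cos u = √(1 - sin²u) = 0.9893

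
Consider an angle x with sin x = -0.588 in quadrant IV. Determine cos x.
cos x = √(1 - sin²x) = 0.8089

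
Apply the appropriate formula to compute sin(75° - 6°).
sin(75° - 6°) = sin 75° cos 6° - cos 75° sin 6° = 0.9336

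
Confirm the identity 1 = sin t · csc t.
RHS = sin t · (1/sin t) = 1 = LHS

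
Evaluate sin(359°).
sin(359°) = -0.01745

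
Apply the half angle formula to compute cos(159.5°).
cos(159.5°) = -√((1 + cos 319°)/2) = -0.9367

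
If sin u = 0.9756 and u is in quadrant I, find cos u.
cos u = 0.2196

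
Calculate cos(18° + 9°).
cos(18° + 9°) = cos 18° cos 9° - sin 18° sin 9° = 0.891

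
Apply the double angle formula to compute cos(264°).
cos(264°) = cos²132° - sin²132° = -0.1045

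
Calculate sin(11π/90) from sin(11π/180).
sin(11π/90) = 2 sin 11π/180 cos 11π/180 = 0.3746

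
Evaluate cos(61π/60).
cos(61π/60) = -0.9986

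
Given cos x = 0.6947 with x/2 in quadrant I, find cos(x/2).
cos(x/2) = ±√((1 + cos x)/2); positive since x/2 ∈ QI, so cos(x/2) = 0.9205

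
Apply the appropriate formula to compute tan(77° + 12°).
tan(77° + 12°) = (tan 77° + tan 12°)/(1 - tan 77° tan 12°) = 57.29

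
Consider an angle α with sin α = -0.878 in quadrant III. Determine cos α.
cos α = ±√(1 - sin²α) = -0.4787 (negative in QIII)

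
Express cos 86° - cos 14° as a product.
cos 86° - cos 14° = -2 sin(50°) sin(36°)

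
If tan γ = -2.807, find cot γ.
cot γ = 1/tan γ = -0.3563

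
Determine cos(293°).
cos(293°) = 0.3907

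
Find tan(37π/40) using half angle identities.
tan(37π/40) = sin 37π/20 / (1 + cos 37π/20) = -0.2401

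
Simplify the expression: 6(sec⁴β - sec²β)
6(sec⁴β - sec²β) = 6(tan⁴β + tan²β) (using Pythagorean)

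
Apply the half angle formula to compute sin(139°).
sin(139°) = √((1 - cos 278°)/2) = 0.6561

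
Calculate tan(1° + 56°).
tan(1° + 56°) = (tan 1° + tan 56°)/(1 - tan 1° tan 56°) = 1.54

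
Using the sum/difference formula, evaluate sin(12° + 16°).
sin(12° + 16°) = sin 12° cos 16° + cos 12° sin 16° = 0.4695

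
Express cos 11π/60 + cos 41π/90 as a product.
cos 11π/60 + cos 41π/90 = 2 cos(23π/72) cos(-49π/360)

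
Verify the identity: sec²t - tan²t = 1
LHS = 1/cos²t - sin²t/cos²t = (1 - sin²t)/cos²t = cos²t/cos²t = 1 = RHS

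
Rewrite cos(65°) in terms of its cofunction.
cos(65°) = sin(90° - 65°) = sin(25°)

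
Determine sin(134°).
sin(134°) = 0.7193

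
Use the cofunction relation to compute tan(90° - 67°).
tan(90° - 67°) = cot(67°) = 0.4245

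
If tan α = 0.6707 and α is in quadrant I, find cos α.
cos α = 0.8305 (using tan²α + 1 = sec²α)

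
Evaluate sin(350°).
sin(350°) = -0.1736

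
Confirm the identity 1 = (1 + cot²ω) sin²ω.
RHS = csc²ω · sin²ω = (1/sin²ω) · sin²ω = 1 = LHS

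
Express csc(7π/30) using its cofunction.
csc(7π/30) = sec(π/2 - 7π/30) = sec(4π/15)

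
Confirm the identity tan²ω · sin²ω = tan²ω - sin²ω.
RHS = sin²ω/cos²ω - sin²ω = sin²ω(1/cos²ω - 1) = sin²ω · (1 - cos²ω)/cos²ω = sin²ω · sin²ω/cos²ω = sin²ω · tan²ω = LHS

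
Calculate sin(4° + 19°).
sin(4° + 19°) = sin 4° cos 19° + cos 4° sin 19° = 0.3907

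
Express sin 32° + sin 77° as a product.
sin 32° + sin 77° = 2 sin(54.5°) cos(-22.5°)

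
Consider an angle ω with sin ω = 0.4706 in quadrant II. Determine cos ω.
cos ω = ±√(1 - sin²ω) = -0.8823 (negative in QII)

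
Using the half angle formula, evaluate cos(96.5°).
cos(96.5°) = -√((1 + cos 193°)/2) = -0.1132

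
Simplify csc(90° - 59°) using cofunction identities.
csc(90° - 59°) = sec(59°)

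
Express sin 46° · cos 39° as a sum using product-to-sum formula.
sin 46° cos 39° = (1/2)[sin(46°+39°) + sin(46°-39°)]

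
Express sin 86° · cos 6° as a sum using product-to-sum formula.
sin 86° cos 6° = (1/2)[sin(86°+6°) + sin(86°-6°)]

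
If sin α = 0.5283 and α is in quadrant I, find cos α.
cos α = 0.8491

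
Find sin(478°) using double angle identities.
sin(478°) = 2 sin 239° cos 239° = 0.8829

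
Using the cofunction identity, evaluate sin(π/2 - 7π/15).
sin(π/2 - 7π/15) = cos(7π/15) = 0.1045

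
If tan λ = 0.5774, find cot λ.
cot λ = 1/tan λ = 1.732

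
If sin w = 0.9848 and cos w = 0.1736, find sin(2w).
sin(2w) = 2 sin w cos w = 0.3419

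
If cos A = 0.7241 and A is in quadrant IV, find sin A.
sin A = -0.6897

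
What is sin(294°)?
sin(294°) = -0.9135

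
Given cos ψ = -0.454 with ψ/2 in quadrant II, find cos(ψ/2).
cos(ψ/2) = ±√((1 + cos ψ)/2); negative since ψ/2 ∈ QII, so cos(ψ/2) = -0.5225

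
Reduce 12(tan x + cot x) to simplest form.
12(tan x + cot x) = 12(sec x csc x) (using Quotient identities)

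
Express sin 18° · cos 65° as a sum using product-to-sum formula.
sin 18° cos 65° = (1/2)[sin(18°+65°) + sin(18°-65°)]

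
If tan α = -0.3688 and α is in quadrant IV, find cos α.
cos α = 0.9382 (using tan²α + 1 = sec²α)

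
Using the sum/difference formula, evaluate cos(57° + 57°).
cos(57° + 57°) = cos 57° cos 57° - sin 57° sin 57° = -0.4067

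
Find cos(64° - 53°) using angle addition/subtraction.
cos(64° - 53°) = cos 64° cos 53° + sin 64° sin 53° = 0.9816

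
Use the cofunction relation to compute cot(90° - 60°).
cot(90° - 60°) = tan(60°) = √3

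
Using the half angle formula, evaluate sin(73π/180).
sin(73π/180) = √((1 - cos 73π/90)/2) = 0.9563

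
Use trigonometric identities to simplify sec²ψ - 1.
sec²ψ - 1 = tan²ψ (using Pythagorean identity)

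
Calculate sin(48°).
sin(48°) = 0.7431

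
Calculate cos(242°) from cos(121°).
cos(242°) = cos²121° - sin²121° = -0.4695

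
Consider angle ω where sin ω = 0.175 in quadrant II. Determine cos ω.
cos ω = ±√(1 - sin²ω) = -0.9846 (negative in QII)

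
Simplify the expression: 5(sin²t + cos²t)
5(sin²t + cos²t) = 5 (using Pythagorean identity)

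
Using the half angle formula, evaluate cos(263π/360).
cos(263π/360) = -√((1 + cos 263π/180)/2) = -0.6626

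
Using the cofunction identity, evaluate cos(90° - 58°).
cos(90° - 58°) = sin(58°) = 0.848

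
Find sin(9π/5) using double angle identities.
sin(9π/5) = 2 sin 9π/10 cos 9π/10 = -0.5878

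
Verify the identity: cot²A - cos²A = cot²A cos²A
LHS = cos²A/sin²A - cos²A = cos²A(1/sin²A - 1) = cos²A · (1 - sin²A)/sin²A = cos²A · cos²A/sin²A = cos²A · cot²A = RHS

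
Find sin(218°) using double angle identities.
sin(218°) = 2 sin 109° cos 109° = -0.6157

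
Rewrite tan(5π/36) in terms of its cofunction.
tan(5π/36) = cot(π/2 - 5π/36) = cot(13π/36)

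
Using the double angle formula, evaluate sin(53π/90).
sin(53π/90) = 2 sin 53π/180 cos 53π/180 = 0.9613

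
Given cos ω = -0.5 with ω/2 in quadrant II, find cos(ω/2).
cos(ω/2) = ±√((1 + cos ω)/2); negative since ω/2 ∈ QII, so cos(ω/2) = -1/2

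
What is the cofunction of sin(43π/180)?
sin(43π/180) = cos(π/2 - 43π/180) = cos(47π/180)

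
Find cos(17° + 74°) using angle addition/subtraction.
cos(17° + 74°) = cos 17° cos 74° - sin 17° sin 74° = -0.01745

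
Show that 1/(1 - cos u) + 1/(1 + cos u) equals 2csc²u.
LHS = [(1 + cos u) + (1 - cos u)] / [(1 - cos u)(1 + cos u)] = 2/(1 - cos²u) = 2/sin²u = 2csc²u = RHS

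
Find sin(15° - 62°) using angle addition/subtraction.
sin(15° - 62°) = sin 15° cos 62° - cos 15° sin 62° = -0.7314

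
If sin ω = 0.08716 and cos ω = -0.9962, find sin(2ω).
sin(2ω) = 2 sin ω cos ω = -0.1737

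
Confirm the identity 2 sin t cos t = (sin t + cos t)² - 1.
RHS = sin²t + 2 sin t cos t + cos²t - 1 = (sin²t + cos²t) + 2 sin t cos t - 1 = 1 + 2 sin t cos t - 1 = 2 sin t cos t = LHS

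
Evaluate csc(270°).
csc(270°) = -1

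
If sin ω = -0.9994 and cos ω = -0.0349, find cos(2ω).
cos(2ω) = cos²ω - sin²ω = -0.9976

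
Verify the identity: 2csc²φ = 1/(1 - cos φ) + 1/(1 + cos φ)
RHS = [(1 + cos φ) + (1 - cos φ)] / [(1 - cos φ)(1 + cos φ)] = 2/(1 - cos²φ) = 2/sin²φ = 2csc²φ = LHS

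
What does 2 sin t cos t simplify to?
2 sin t cos t = sin(2t) (using Double angle)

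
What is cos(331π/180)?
cos(331π/180) = 0.8746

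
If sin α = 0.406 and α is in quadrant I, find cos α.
cos α = 0.9139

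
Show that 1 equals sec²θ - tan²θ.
RHS = 1/cos²θ - sin²θ/cos²θ = (1 - sin²θ)/cos²θ = cos²θ/cos²θ = 1 = LHS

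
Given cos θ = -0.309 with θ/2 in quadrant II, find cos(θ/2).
cos(θ/2) = ±√((1 + cos θ)/2); negative since θ/2 ∈ QII, so cos(θ/2) = -0.5878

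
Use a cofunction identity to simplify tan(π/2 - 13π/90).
tan(π/2 - 13π/90) = cot(13π/90)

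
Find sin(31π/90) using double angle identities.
sin(31π/90) = 2 sin 31π/180 cos 31π/180 = 0.8829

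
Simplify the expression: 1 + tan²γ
1 + tan²γ = sec²γ (using Pythagorean identity)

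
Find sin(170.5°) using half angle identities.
sin(170.5°) = √((1 - cos 341°)/2) = 0.165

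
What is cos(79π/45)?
cos(79π/45) = 0.7193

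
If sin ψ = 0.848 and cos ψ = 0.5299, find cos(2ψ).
cos(2ψ) = cos²ψ - sin²ψ = -0.4383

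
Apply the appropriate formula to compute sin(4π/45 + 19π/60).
sin(4π/45 + 19π/60) = sin 4π/45 cos 19π/60 + cos 4π/45 sin 19π/60 = 0.9563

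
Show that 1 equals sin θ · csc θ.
RHS = sin θ · (1/sin θ) = 1 = LHS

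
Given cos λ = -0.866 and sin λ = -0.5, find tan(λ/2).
tan(λ/2) = sin λ / (1 + cos λ) = -3.731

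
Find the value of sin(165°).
sin(165°) = (√6-√2)/4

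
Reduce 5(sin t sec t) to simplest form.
5(sin t sec t) = 5(tan t) (using Reciprocal + quotient)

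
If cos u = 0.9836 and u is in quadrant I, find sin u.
sin u = 0.1804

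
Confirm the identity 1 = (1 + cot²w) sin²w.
RHS = csc²w · sin²w = (1/sin²w) · sin²w = 1 = LHS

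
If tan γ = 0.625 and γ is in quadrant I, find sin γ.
sin γ = 0.53 (using tan²γ + 1 = sec²γ)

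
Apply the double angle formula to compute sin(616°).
sin(616°) = 2 sin 308° cos 308° = -0.9703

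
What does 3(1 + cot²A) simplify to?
3(1 + cot²A) = 3(csc²A) (using Pythagorean identity)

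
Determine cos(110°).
cos(110°) = -0.342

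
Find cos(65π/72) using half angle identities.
cos(65π/72) = -√((1 + cos 65π/36)/2) = -0.9537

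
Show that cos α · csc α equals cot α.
LHS = cos α · (1/sin α) = cos α/sin α = cot α = RHS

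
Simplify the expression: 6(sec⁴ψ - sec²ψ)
6(sec⁴ψ - sec²ψ) = 6(tan⁴ψ + tan²ψ) (using Pythagorean)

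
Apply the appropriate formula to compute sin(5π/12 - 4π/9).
sin(5π/12 - 4π/9) = sin 5π/12 cos 4π/9 - cos 5π/12 sin 4π/9 = -0.08716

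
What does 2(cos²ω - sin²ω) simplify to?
2(cos²ω - sin²ω) = 2(cos(2ω)) (using Double angle)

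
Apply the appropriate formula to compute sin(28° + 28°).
sin(28° + 28°) = sin 28° cos 28° + cos 28° sin 28° = 0.829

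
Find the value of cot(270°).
cot(270°) = 0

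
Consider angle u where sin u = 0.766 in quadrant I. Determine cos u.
cos u = √(1 - sin²u) = 0.6428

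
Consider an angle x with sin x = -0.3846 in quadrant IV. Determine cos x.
cos x = √(1 - sin²x) = 0.9231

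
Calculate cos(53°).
cos(53°) = 0.6018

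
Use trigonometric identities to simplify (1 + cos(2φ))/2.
(1 + cos(2φ))/2 = cos²φ (using Power reduction)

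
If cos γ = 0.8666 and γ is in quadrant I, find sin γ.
sin γ = 0.499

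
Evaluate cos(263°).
cos(263°) = -0.1219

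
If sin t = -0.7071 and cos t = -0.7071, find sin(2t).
sin(2t) = 2 sin t cos t = 1.0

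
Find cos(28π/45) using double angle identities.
cos(28π/45) = cos²14π/45 - sin²14π/45 = -0.3746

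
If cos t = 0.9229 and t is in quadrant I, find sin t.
sin t = 0.385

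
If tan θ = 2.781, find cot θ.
cot θ = 1/tan θ = 0.3596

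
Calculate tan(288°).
tan(288°) = -3.078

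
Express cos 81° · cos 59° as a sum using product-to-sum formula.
cos 81° cos 59° = (1/2)[cos(81°-59°) + cos(81°+59°)]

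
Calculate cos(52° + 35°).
cos(52° + 35°) = cos 52° cos 35° - sin 52° sin 35° = 0.05234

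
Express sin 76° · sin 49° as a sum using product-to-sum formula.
sin 76° sin 49° = (1/2)[cos(76°-49°) - cos(76°+49°)]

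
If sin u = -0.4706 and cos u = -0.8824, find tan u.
tan u = sin u / cos u = 0.5333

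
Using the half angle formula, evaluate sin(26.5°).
sin(26.5°) = √((1 - cos 53°)/2) = 0.4462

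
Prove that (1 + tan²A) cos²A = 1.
LHS = sec²A · cos²A = (1/cos²A) · cos²A = 1 = RHS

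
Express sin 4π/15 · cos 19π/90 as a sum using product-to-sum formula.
sin 4π/15 cos 19π/90 = (1/2)[sin(4π/15+19π/90) + sin(4π/15-19π/90)]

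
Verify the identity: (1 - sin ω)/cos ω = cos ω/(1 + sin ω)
LHS = (1 - sin ω)(1 + sin ω) / (cos ω(1 + sin ω)) = (1 - sin²ω) / (cos ω(1 + sin ω)) = cos²ω / (cos ω(1 + sin ω)) = cos ω/(1 + sin ω) = RHS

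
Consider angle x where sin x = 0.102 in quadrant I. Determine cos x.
cos x = √(1 - sin²x) = 0.9948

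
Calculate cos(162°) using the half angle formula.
cos(162°) = -√((1 + cos 324°)/2) = -0.9511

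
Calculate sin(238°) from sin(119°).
sin(238°) = 2 sin 119° cos 119° = -0.848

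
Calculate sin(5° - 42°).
sin(5° - 42°) = sin 5° cos 42° - cos 5° sin 42° = -0.6018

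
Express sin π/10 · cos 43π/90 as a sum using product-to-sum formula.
sin π/10 cos 43π/90 = (1/2)[sin(π/10+43π/90) + sin(π/10-43π/90)]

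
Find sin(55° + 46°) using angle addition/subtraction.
sin(55° + 46°) = sin 55° cos 46° + cos 55° sin 46° = 0.9816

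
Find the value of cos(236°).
cos(236°) = -0.5592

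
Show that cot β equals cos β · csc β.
RHS = cos β · (1/sin β) = cos β/sin β = cot β = LHS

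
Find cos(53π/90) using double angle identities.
cos(53π/90) = cos²53π/180 - sin²53π/180 = -0.2756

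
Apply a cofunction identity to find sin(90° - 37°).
sin(90° - 37°) = cos(37°) = 0.7986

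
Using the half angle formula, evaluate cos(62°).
cos(62°) = √((1 + cos 124°)/2) = 0.4695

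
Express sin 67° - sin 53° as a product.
sin 67° - sin 53° = 2 cos(60°) sin(7°)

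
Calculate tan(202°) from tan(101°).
tan(202°) = 2 tan 101° / (1 - tan²101°) = 0.404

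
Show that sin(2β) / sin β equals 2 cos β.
LHS = 2 sin β cos β / sin β = 2 cos β = RHS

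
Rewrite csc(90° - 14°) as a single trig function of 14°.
csc(90° - 14°) = sec(14°)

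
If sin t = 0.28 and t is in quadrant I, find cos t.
cos t = 0.96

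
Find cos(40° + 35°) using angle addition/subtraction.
cos(40° + 35°) = cos 40° cos 35° - sin 40° sin 35° = (√6-√2)/4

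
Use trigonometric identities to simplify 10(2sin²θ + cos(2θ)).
10(2sin²θ + cos(2θ)) = 10 (using Double angle)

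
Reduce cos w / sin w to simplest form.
cos w / sin w = cot w (using Quotient identity)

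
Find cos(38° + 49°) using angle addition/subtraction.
cos(38° + 49°) = cos 38° cos 49° - sin 38° sin 49° = 0.05234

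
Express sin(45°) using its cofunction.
sin(45°) = cos(90° - 45°) = cos(45°)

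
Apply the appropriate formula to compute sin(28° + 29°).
sin(28° + 29°) = sin 28° cos 29° + cos 28° sin 29° = 0.8387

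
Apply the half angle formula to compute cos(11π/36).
cos(11π/36) = √((1 + cos 11π/18)/2) = 0.5736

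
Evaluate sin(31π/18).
sin(31π/18) = -0.766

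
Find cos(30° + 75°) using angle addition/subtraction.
cos(30° + 75°) = cos 30° cos 75° - sin 30° sin 75° = -(√6-√2)/4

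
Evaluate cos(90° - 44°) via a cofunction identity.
cos(90° - 44°) = sin(44°) = 0.6947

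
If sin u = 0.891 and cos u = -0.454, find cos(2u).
cos(2u) = cos²u - sin²u = -0.5878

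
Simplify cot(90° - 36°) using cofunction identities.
cot(90° - 36°) = tan(36°)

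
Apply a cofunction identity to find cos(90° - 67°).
cos(90° - 67°) = sin(67°) = 0.9205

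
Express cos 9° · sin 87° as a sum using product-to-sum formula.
cos 9° sin 87° = (1/2)[sin(9°+87°) - sin(9°-87°)]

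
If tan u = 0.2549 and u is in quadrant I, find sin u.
sin u = 0.247 (using tan²u + 1 = sec²u)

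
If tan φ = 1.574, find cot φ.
cot φ = 1/tan φ = 0.6353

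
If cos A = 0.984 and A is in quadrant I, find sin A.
sin A = 0.1782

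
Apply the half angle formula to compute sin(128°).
sin(128°) = √((1 - cos 256°)/2) = 0.788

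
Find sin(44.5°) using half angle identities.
sin(44.5°) = √((1 - cos 89°)/2) = 0.7009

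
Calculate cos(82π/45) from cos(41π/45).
cos(82π/45) = cos²41π/45 - sin²41π/45 = 0.848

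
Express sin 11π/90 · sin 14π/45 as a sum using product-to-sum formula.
sin 11π/90 sin 14π/45 = (1/2)[cos(11π/90-14π/45) - cos(11π/90+14π/45)]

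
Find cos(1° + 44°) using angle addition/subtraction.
cos(1° + 44°) = cos 1° cos 44° - sin 1° sin 44° = √2/2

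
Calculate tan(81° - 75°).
tan(81° - 75°) = (tan 81° - tan 75°)/(1 + tan 81° tan 75°) = 0.1051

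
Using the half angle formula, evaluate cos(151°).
cos(151°) = -√((1 + cos 302°)/2) = -0.8746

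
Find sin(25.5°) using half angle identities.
sin(25.5°) = √((1 - cos 51°)/2) = 0.4305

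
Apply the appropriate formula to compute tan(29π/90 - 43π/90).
tan(29π/90 - 43π/90) = (tan 29π/90 - tan 43π/90)/(1 + tan 29π/90 tan 43π/90) = -0.5317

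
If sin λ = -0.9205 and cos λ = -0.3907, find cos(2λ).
cos(2λ) = cos²λ - sin²λ = -0.6947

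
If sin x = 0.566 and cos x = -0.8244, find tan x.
tan x = sin x / cos x = -0.6866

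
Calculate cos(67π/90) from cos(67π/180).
cos(67π/90) = 2cos²67π/180 - 1 = -0.6947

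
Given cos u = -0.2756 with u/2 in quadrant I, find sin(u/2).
sin(u/2) = ±√((1 - cos u)/2); positive since u/2 ∈ QI, so sin(u/2) = 0.7986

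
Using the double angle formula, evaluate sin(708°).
sin(708°) = 2 sin 354° cos 354° = -0.2079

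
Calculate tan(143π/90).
tan(143π/90) = -3.487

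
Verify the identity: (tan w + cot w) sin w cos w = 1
LHS = (sin w/cos w + cos w/sin w) sin w cos w = ((sin²w + cos²w)/(sin w cos w)) · sin w cos w = sin²w + cos²w = 1 = RHS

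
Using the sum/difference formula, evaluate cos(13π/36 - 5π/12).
cos(13π/36 - 5π/12) = cos 13π/36 cos 5π/12 + sin 13π/36 sin 5π/12 = 0.9848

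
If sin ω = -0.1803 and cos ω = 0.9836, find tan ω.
tan ω = sin ω / cos ω = -0.1833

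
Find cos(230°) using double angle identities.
cos(230°) = cos²115° - sin²115° = -0.6428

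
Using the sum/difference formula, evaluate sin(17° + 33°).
sin(17° + 33°) = sin 17° cos 33° + cos 17° sin 33° = 0.766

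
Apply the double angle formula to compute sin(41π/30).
sin(41π/30) = 2 sin 41π/60 cos 41π/60 = -0.9135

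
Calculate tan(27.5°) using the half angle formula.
tan(27.5°) = sin 55° / (1 + cos 55°) = 0.5206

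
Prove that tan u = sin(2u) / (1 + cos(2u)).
RHS = 2 sin u cos u / (2cos²u) = sin u/cos u = tan u = LHS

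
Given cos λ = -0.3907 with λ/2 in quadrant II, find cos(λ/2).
cos(λ/2) = ±√((1 + cos λ)/2); negative since λ/2 ∈ QII, so cos(λ/2) = -0.552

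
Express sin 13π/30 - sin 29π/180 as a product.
sin 13π/30 - sin 29π/180 = 2 cos(107π/360) sin(49π/360)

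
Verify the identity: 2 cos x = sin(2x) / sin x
RHS = 2 sin x cos x / sin x = 2 cos x = LHS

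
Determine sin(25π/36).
sin(25π/36) = 0.8192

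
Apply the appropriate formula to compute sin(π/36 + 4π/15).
sin(π/36 + 4π/15) = sin π/36 cos 4π/15 + cos π/36 sin 4π/15 = 0.7986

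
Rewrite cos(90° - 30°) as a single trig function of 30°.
cos(90° - 30°) = sin(30°)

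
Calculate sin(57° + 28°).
sin(57° + 28°) = sin 57° cos 28° + cos 57° sin 28° = 0.9962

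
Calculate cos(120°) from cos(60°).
cos(120°) = cos²60° - sin²60° = -1/2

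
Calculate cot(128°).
cot(128°) = -0.7813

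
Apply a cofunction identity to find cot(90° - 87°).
cot(90° - 87°) = tan(87°) = 19.08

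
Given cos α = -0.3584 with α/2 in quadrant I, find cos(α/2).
cos(α/2) = ±√((1 + cos α)/2); positive since α/2 ∈ QI, so cos(α/2) = 0.5664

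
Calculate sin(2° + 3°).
sin(2° + 3°) = sin 2° cos 3° + cos 2° sin 3° = 0.08716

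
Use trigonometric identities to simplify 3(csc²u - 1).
3(csc²u - 1) = 3(cot²u) (using Pythagorean identity)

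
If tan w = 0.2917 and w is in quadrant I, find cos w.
cos w = 0.96 (using tan²w + 1 = sec²w)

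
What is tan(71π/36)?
tan(71π/36) = -0.08749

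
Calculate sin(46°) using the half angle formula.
sin(46°) = √((1 - cos 92°)/2) = 0.7193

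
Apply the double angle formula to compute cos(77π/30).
cos(77π/30) = cos²77π/60 - sin²77π/60 = -0.2079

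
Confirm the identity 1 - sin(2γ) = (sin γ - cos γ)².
RHS = sin²γ - 2 sin γ cos γ + cos²γ = (sin²γ + cos²γ) - 2 sin γ cos γ = 1 - sin(2γ) = LHS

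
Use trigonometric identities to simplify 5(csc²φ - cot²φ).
5(csc²φ - cot²φ) = 5 (using Pythagorean identity)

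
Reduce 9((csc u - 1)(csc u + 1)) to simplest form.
9((csc u - 1)(csc u + 1)) = 9(cot²u) (using Diff. of squares)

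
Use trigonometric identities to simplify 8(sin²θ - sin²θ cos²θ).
8(sin²θ - sin²θ cos²θ) = 8(sin⁴θ) (using Factoring)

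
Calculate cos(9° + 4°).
cos(9° + 4°) = cos 9° cos 4° - sin 9° sin 4° = 0.9744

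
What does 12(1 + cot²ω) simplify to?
12(1 + cot²ω) = 12(csc²ω) (using Pythagorean identity)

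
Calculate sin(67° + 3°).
sin(67° + 3°) = sin 67° cos 3° + cos 67° sin 3° = 0.9397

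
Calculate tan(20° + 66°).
tan(20° + 66°) = (tan 20° + tan 66°)/(1 - tan 20° tan 66°) = 14.3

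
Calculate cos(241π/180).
cos(241π/180) = -0.4848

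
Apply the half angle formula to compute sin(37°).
sin(37°) = √((1 - cos 74°)/2) = 0.6018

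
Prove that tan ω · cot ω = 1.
LHS = (sin ω/cos ω) · (cos ω/sin ω) = 1 = RHS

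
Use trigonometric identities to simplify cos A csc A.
cos A csc A = cot A (using Reciprocal + quotient)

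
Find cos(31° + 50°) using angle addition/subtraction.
cos(31° + 50°) = cos 31° cos 50° - sin 31° sin 50° = 0.1564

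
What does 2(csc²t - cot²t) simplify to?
2(csc²t - cot²t) = 2 (using Pythagorean identity)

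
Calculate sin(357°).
sin(357°) = -0.05234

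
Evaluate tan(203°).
tan(203°) = 0.4245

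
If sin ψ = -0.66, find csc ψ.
csc ψ = 1/sin ψ = -1.515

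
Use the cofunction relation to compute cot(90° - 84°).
cot(90° - 84°) = tan(84°) = 9.514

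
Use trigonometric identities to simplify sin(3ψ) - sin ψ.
sin(3ψ) - sin ψ = 2 cos(2ψ) sin ψ (using Sum-to-product)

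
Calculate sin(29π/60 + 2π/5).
sin(29π/60 + 2π/5) = sin 29π/60 cos 2π/5 + cos 29π/60 sin 2π/5 = 0.3584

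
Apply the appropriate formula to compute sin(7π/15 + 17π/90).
sin(7π/15 + 17π/90) = sin 7π/15 cos 17π/90 + cos 7π/15 sin 17π/90 = 0.8829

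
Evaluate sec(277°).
sec(277°) = 8.206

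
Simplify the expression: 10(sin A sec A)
10(sin A sec A) = 10(tan A) (using Reciprocal + quotient)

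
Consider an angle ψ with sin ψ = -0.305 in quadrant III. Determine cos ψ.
cos ψ = ±√(1 - sin²ψ) = -0.9524 (negative in QIII)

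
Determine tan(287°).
tan(287°) = -3.271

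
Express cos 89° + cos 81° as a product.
cos 89° + cos 81° = 2 cos(85°) cos(4°)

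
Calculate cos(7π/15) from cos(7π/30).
cos(7π/15) = cos²7π/30 - sin²7π/30 = 0.1045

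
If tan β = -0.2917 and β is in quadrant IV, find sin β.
sin β = -0.28 (using tan²β + 1 = sec²β)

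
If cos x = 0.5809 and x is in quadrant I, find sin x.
sin x = 0.814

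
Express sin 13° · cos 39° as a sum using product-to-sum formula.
sin 13° cos 39° = (1/2)[sin(13°+39°) + sin(13°-39°)]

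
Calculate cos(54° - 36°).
cos(54° - 36°) = cos 54° cos 36° + sin 54° sin 36° = 0.9511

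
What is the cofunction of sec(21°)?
sec(21°) = csc(90° - 21°) = csc(69°)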